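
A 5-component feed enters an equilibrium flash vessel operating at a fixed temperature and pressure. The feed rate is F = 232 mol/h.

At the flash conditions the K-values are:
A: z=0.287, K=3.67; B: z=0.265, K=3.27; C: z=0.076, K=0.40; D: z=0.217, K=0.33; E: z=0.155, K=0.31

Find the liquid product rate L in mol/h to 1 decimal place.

Let ψ = V/F and solve Σ zᵢ(Kᵢ−1)/(1+ψ(Kᵢ−1)) = 0.
Check two-phase: ΣzᵢKᵢ = 2.070 > 1 and Σzᵢ/Kᵢ = 1.507 > 1, so g(0) = 1.070 > 0 and g(1) = -0.507 < 0.
Iterate (Newton) starting at ψ = 0.66:
  ψ = 0.660: g = -0.0143, g' = -1.124 → ψ = 0.647
Converged at ψ = 0.647.
Then V = ψ·F = 0.6472·232 = 150.2 mol/h and L = F − V = 81.8 mol/h.

L = 81.8 mol/h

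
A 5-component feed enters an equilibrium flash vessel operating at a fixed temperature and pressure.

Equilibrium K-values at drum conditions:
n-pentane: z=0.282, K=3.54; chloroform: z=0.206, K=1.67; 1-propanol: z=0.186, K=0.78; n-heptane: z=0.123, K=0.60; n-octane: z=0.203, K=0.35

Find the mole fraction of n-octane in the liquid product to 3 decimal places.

x_n-octane = 0.367

Iterate (Newton) starting at ψ = 0.5:
  ψ = 0.500: g = 0.1160, g' = -0.635 → ψ = 0.683
  ψ = 0.683: g = 0.0037, g' = -0.614 → ψ = 0.689
Converged at ψ = 0.689.
Compositions from xᵢ = zᵢ/(1+ψ(Kᵢ−1)), yᵢ = Kᵢxᵢ:
  n-pentane: x = 0.103, y = 0.363
  chloroform: x = 0.141, y = 0.235
  1-propanol: x = 0.219, y = 0.171
  n-heptane: x = 0.170, y = 0.102
  n-octane: x = 0.367, y = 0.129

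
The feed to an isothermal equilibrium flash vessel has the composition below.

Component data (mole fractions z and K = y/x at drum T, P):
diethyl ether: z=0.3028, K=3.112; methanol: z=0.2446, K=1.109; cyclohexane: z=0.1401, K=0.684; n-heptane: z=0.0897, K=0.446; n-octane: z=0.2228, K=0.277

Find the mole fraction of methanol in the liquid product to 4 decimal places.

Rachford–Rice: g(ψ) = Σ zᵢ(Kᵢ−1)/(1+ψ(Kᵢ−1)) = 0.
Check two-phase: ΣzᵢKᵢ = 1.4111 > 1 and Σzᵢ/Kᵢ = 1.5281 > 1, so g(0) = 0.4111 > 0 and g(1) = -0.5281 < 0.
Newton–Raphson from ψ = 0.49:
  ψ = 0.4900: g = -0.03047, g' = -0.6796 → ψ = 0.4452
Converged at ψ = 0.4452.
Compositions from xᵢ = zᵢ/(1+ψ(Kᵢ−1)), yᵢ = Kᵢxᵢ:
  diethyl ether: x = 0.1561, y = 0.4857
  methanol: x = 0.2333, y = 0.2587
  cyclohexane: x = 0.1630, y = 0.1115
  n-heptane: x = 0.1191, y = 0.0531
  n-octane: x = 0.3286, y = 0.0910

x_methanol = 0.2333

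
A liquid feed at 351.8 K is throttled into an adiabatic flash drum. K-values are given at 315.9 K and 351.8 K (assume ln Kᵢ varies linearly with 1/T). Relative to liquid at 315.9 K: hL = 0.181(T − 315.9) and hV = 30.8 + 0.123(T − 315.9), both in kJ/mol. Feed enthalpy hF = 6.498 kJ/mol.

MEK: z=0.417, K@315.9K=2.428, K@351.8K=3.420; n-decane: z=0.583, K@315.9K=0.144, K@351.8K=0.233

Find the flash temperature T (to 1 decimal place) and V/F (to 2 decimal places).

T = 325.9 K, V/F = 0.16

Adiabatic flash: solve Rachford–Rice at each trial T, then check hF = ψ·hV(T) + (1−ψ)·hL(T).
  T = 315.9 K: K = (2.428, 0.144), RR gives ψ = 0.079, H_out = 2.430 kJ/mol
  T = 351.8 K: K = (3.420, 0.233), RR gives ψ = 0.303, H_out = 15.193 kJ/mol
  T = 333.9 K: K = (2.910, 0.186), RR gives ψ = 0.207, H_out = 9.411 kJ/mol
  T = 324.9 K: K = (2.665, 0.164), RR gives ψ = 0.149, H_out = 6.129 kJ/mol
  T = 329.4 K: K = (2.786, 0.175), RR gives ψ = 0.179, H_out = 7.813 kJ/mol
  T = 327.1 K: K = (2.724, 0.169), RR gives ψ = 0.164, H_out = 6.964 kJ/mol
Linear interpolation between T = 324.9 (H_out = 6.129) and T = 327.1 (H_out = 6.964) on hF = 6.498 gives T ≈ 325.9 K, at which ψ = 0.16.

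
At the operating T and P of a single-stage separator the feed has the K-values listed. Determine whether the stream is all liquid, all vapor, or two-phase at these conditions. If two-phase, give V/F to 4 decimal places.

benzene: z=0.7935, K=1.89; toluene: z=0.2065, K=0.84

ΣzᵢKᵢ = 1.6732; Σzᵢ/Kᵢ = 0.6657.
Since Σzᵢ/Kᵢ < 1 the mixture is above its dew point — single vapor phase.

all vapor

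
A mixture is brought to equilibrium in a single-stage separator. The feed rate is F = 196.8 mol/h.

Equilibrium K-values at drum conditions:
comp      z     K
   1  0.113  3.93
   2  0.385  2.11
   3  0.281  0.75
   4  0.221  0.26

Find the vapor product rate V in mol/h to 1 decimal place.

Rachford–Rice: g(ψ) = Σ zᵢ(Kᵢ−1)/(1+ψ(Kᵢ−1)) = 0.
Check two-phase: ΣzᵢKᵢ = 1.525 > 1 and Σzᵢ/Kᵢ = 1.436 > 1, so g(0) = 0.525 > 0 and g(1) = -0.436 < 0.
Newton–Raphson from ψ = 0.5:
  ψ = 0.500: g = 0.0693, g' = -0.684 → ψ = 0.601
  ψ = 0.601: g = -0.0012, g' = -0.715 → ψ = 0.600
Converged at ψ = 0.600.
Then V = ψ·F = 0.5997·196.8 = 118.0 mol/h and L = F − V = 78.8 mol/h.

V = 118.0 mol/h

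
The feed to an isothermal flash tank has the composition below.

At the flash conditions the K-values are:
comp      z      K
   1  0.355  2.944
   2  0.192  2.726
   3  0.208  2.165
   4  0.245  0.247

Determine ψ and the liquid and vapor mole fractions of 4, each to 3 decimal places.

Material balance + equilibrium reduce to Σ zᵢ(Kᵢ−1)/(1+ψ(Kᵢ−1)) = 0.
Feasibility: ΣzᵢKᵢ = 2.079, Σzᵢ/Kᵢ = 1.279 — both > 1, two phases present.
Newton–Raphson from ψ = 0.5:
  ψ = 0.500: g = 0.3851, g' = -0.980 → ψ = 0.893
  ψ = 0.893: g = -0.0618, g' = -1.630 → ψ = 0.855
  ψ = 0.855: g = -0.0036, g' = -1.449 → ψ = 0.853
Converged at ψ = 0.853.
Compositions from xᵢ = zᵢ/(1+ψ(Kᵢ−1)), yᵢ = Kᵢxᵢ:
  1: x = 0.134, y = 0.393
  2: x = 0.078, y = 0.212
  3: x = 0.104, y = 0.226
  4: x = 0.684, y = 0.169

ψ = 0.853, x_4 = 0.684, y_4 = 0.169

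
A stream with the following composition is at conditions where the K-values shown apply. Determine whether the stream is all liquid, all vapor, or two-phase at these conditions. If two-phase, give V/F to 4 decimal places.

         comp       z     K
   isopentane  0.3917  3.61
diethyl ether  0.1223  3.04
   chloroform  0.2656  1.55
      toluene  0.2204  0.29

ΣzᵢKᵢ = 2.2614; Σzᵢ/Kᵢ = 1.0801.
Both exceed 1, so a two-phase solution exists.
Rachford–Rice: g(ψ) = Σ zᵢ(Kᵢ−1)/(1+ψ(Kᵢ−1)) = 0.
Newton iteration, ψ⁰ = 0.5:
  ψ = 0.5000: g = 0.43900, g' = -0.9434 → ψ = 0.9653
  ψ = 0.9653: g = -0.02745, g' = -1.4298 → ψ = 0.9461
  ψ = 0.9461: g = -0.00082, g' = -1.3469 → ψ = 0.9455
Converged at ψ = 0.9455.

two-phase, V/F = 0.9455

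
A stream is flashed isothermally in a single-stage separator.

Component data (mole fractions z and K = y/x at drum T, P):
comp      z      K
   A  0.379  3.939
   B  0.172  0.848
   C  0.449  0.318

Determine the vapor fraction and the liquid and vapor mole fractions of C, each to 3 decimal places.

ψ = 0.459, x_C = 0.654, y_C = 0.208

Let ψ = V/F and solve Σ zᵢ(Kᵢ−1)/(1+ψ(Kᵢ−1)) = 0.
Feasibility: ΣzᵢKᵢ = 1.782, Σzᵢ/Kᵢ = 1.711 — both > 1, two phases present.
Iterate (Newton) starting at ψ = 0.5:
  ψ = 0.500: g = -0.0419, g' = -1.022 → ψ = 0.459
Converged at ψ = 0.459.
Compositions from xᵢ = zᵢ/(1+ψ(Kᵢ−1)), yᵢ = Kᵢxᵢ:
  A: x = 0.161, y = 0.635
  B: x = 0.185, y = 0.157
  C: x = 0.654, y = 0.208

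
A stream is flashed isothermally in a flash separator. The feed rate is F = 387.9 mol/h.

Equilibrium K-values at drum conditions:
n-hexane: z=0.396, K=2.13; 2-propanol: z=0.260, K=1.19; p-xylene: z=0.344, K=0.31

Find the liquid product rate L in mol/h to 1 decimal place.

Newton iteration, ψ⁰ = 0.5:
  ψ = 0.500: g = -0.0313, g' = -0.596 → ψ = 0.447
  ψ = 0.447: g = -0.0006, g' = -0.574 → ψ = 0.446
Converged at ψ = 0.446.
Then V = ψ·F = 0.4463·387.9 = 173.1 mol/h and L = F − V = 214.8 mol/h.

L = 214.8 mol/h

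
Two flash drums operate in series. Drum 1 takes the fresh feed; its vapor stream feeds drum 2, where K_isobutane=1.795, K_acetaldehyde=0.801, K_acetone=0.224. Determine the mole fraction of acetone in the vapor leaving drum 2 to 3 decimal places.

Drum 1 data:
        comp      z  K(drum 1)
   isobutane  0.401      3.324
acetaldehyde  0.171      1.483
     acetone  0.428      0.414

Drum 1:
Let ψ₁ = V/F and solve Σ zᵢ(Kᵢ−1)/(1+ψ₁(Kᵢ−1)) = 0.
g(0) = ΣzᵢKᵢ − 1 = 0.764 and g(1) = 1 − Σzᵢ/Kᵢ = -0.270, so a root lies in (0, 1).
Iterate (Newton) starting at ψ₁ = 0.5:
  ψ₁ = 0.500: g = 0.1428, g' = -0.783 → ψ₁ = 0.682
  ψ₁ = 0.682: g = 0.0046, g' = -0.755 → ψ₁ = 0.688
Converged at ψ₁ = 0.688.
Drum-1 compositions:
  isobutane: x = 0.154, y = 0.513
  acetaldehyde: x = 0.128, y = 0.190
  acetone: x = 0.717, y = 0.297
Drum-2 feed = drum-1 vapor: z₂ = (0.5127, 0.1903, 0.2970).
Drum 2:
Rachford–Rice: g(ψ₂) = Σ zᵢ(Kᵢ−1)/(1+ψ₂(Kᵢ−1)) = 0.
g(0) = ΣzᵢKᵢ − 1 = 0.139 and g(1) = 1 − Σzᵢ/Kᵢ = -0.849, so a root lies in (0, 1).
Newton–Raphson from ψ₂ = 0.5:
  ψ₂ = 0.500: g = -0.1270, g' = -0.653 → ψ₂ = 0.305
  ψ₂ = 0.305: g = -0.0144, g' = -0.526 → ψ₂ = 0.278
Converged at ψ₂ = 0.278.
  isobutane: x = 0.420, y = 0.754
  acetaldehyde: x = 0.201, y = 0.161
  acetone: x = 0.379, y = 0.085

y_acetone (drum 2) = 0.085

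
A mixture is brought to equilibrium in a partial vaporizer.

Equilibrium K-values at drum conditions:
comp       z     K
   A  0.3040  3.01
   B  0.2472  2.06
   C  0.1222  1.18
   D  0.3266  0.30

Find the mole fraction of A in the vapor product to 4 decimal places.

y_A = 0.3889

Iterate (Newton) starting at β = 0.64:
  β = 0.6400: g = 0.02893, g' = -0.8619 → β = 0.6736
  β = 0.6736: g = -0.00049, g' = -0.8923 → β = 0.6730
Converged at β = 0.6730.
Compositions from xᵢ = zᵢ/(1+β(Kᵢ−1)), yᵢ = Kᵢxᵢ:
  A: x = 0.1292, y = 0.3889
  B: x = 0.1443, y = 0.2972
  C: x = 0.1090, y = 0.1286
  D: x = 0.6175, y = 0.1853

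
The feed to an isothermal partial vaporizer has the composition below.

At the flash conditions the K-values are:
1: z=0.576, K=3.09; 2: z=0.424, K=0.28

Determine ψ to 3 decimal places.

ψ = 0.597

Newton iteration, ψ⁰ = 0.5:
  ψ = 0.500: g = 0.1117, g' = -1.138 → ψ = 0.598
  ψ = 0.598: g = -0.0012, g' = -1.175 → ψ = 0.597
Converged at ψ = 0.597.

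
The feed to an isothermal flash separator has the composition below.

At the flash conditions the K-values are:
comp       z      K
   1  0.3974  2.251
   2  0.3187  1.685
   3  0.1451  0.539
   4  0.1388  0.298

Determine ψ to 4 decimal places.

Newton iteration, ψ⁰ = 0.5:
  ψ = 0.5000: g = 0.23139, g' = -0.5328 → ψ = 0.9343
  ψ = 0.9343: g = -0.03829, g' = -0.8605 → ψ = 0.8898
  ψ = 0.8898: g = -0.00208, g' = -0.7711 → ψ = 0.8871
Converged at ψ = 0.8871.

ψ = 0.8871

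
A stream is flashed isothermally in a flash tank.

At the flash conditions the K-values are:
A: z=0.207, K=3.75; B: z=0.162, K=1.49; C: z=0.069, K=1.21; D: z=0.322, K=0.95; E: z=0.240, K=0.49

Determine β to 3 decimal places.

Material balance + equilibrium reduce to Σ zᵢ(Kᵢ−1)/(1+β(Kᵢ−1)) = 0.
Feasibility: ΣzᵢKᵢ = 1.525, Σzᵢ/Kᵢ = 1.050 — both > 1, two phases present.
Iterate (Newton) starting at β = 0.53:
  β = 0.530: g = 0.1234, g' = -0.404 → β = 0.835
  β = 0.835: g = 0.0113, g' = -0.356 → β = 0.867
Converged at β = 0.867.

β = 0.867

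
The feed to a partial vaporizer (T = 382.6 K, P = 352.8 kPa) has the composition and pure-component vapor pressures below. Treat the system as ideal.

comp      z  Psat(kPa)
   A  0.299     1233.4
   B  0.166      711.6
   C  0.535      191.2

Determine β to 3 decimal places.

Raoult's law: Kᵢ = Pᵢˢᵃᵗ/P = Pᵢˢᵃᵗ/352.8.
  K_A = 1233.4/352.8 = 3.49603, K_B = 711.6/352.8 = 2.01701, K_C = 191.2/352.8 = 0.54195
Material balance + equilibrium reduce to Σ zᵢ(Kᵢ−1)/(1+β(Kᵢ−1)) = 0.
Check two-phase: ΣzᵢKᵢ = 1.670 > 1 and Σzᵢ/Kᵢ = 1.155 > 1, so g(0) = 0.670 > 0 and g(1) = -0.155 < 0.
Newton iteration, β⁰ = 0.51:
  β = 0.510: g = 0.1198, g' = -0.626 → β = 0.701
  β = 0.701: g = 0.0089, g' = -0.548 → β = 0.717
Converged at β = 0.717.

β = 0.717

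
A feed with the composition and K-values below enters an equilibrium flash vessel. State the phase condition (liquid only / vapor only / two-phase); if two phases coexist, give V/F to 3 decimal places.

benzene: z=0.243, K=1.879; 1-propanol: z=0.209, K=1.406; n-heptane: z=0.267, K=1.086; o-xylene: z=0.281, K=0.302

two-phase, V/F = 0.351

ΣzᵢKᵢ = 1.125; Σzᵢ/Kᵢ = 1.454.
Both exceed 1, so a two-phase solution exists.
Iterate (Newton) starting at ψ = 0.39:
  ψ = 0.390: g = -0.0150, g' = -0.390 → ψ = 0.352
  ψ = 0.352: g = -0.0002, g' = -0.378 → ψ = 0.351
Converged at ψ = 0.351.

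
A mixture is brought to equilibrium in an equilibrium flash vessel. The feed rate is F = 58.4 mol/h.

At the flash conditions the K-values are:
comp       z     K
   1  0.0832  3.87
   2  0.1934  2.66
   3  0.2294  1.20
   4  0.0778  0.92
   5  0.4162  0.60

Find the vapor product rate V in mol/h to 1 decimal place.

Let ψ = V/F and solve Σ zᵢ(Kᵢ−1)/(1+ψ(Kᵢ−1)) = 0.
Check two-phase: ΣzᵢKᵢ = 1.4330 > 1 and Σzᵢ/Kᵢ = 1.0636 > 1, so g(0) = 0.4330 > 0 and g(1) = -0.0636 < 0.
Newton–Raphson from ψ = 0.5:
  ψ = 0.5000: g = 0.10062, g' = -0.3869 → ψ = 0.7601
  ψ = 0.7601: g = 0.01099, g' = -0.3168 → ψ = 0.7948
  ψ = 0.7948: g = 0.00007, g' = -0.3133 → ψ = 0.7950
Converged at ψ = 0.7950.
Then V = ψ·F = 0.7950·58.4 = 46.4 mol/h and L = F − V = 12.0 mol/h.

V = 46.4 mol/h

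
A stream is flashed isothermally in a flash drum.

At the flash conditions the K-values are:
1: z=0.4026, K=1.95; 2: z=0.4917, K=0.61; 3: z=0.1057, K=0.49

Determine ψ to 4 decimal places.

ψ = 0.3481

Let ψ = V/F and solve Σ zᵢ(Kᵢ−1)/(1+ψ(Kᵢ−1)) = 0.
g(0) = ΣzᵢKᵢ − 1 = 0.1368 and g(1) = 1 − Σzᵢ/Kᵢ = -0.2282, so a root lies in (0, 1).
Iterate (Newton) starting at ψ = 0.51:
  ψ = 0.5100: g = -0.05459, g' = -0.3316 → ψ = 0.3454
  ψ = 0.3454: g = 0.00093, g' = -0.3464 → ψ = 0.3481
Converged at ψ = 0.3481.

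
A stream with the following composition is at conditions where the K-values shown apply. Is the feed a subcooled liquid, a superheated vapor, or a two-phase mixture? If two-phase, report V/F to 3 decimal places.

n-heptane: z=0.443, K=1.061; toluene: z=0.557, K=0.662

ΣzᵢKᵢ = 0.839; Σzᵢ/Kᵢ = 1.259.
Since ΣzᵢKᵢ < 1 the mixture is below its bubble point — single liquid phase.

subcooled liquid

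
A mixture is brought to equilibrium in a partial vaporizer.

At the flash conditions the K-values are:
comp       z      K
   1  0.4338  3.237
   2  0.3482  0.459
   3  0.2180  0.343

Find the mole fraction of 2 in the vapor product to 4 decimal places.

y_2 = 0.2166

Newton iteration, ψ⁰ = 0.5:
  ψ = 0.5000: g = -0.01345, g' = -0.8839 → ψ = 0.4848
Converged at ψ = 0.4848.
Compositions from xᵢ = zᵢ/(1+ψ(Kᵢ−1)), yᵢ = Kᵢxᵢ:
  1: x = 0.2081, y = 0.6736
  2: x = 0.4720, y = 0.2166
  3: x = 0.3199, y = 0.1097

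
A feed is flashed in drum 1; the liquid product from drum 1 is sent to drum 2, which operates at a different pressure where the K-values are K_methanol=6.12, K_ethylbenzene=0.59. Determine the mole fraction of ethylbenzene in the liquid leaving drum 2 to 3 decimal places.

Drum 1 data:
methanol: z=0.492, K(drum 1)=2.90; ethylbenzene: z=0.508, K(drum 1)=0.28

Drum 1:
Rachford–Rice: g(ψ₁) = Σ zᵢ(Kᵢ−1)/(1+ψ₁(Kᵢ−1)) = 0.
g(0) = ΣzᵢKᵢ − 1 = 0.569 and g(1) = 1 − Σzᵢ/Kᵢ = -0.984, so a root lies in (0, 1).
Newton–Raphson from ψ₁ = 0.5:
  ψ₁ = 0.500: g = -0.0921, g' = -1.110 → ψ₁ = 0.417
  ψ₁ = 0.417: g = -0.0011, g' = -1.091 → ψ₁ = 0.416
Converged at ψ₁ = 0.416.
Drum-1 compositions:
  methanol: x = 0.275, y = 0.797
  ethylbenzene: x = 0.725, y = 0.203
Drum-2 feed = drum-1 liquid: z₂ = (0.2748, 0.7252).
Drum 2:
Binary case is linear: z₁(K₁−1)(1+ψ₂(K₂−1)) + z₂(K₂−1)(1+ψ₂(K₁−1)) = 0
⇒ ψ₂ = [z₁(K₁−1)+z₂(K₂−1)] / [−(K₁−1)(K₂−1)] = 1.1097/2.0992 = 0.529
  methanol: x = 0.074, y = 0.454
  ethylbenzene: x = 0.926, y = 0.546

x_ethylbenzene (drum 2) = 0.926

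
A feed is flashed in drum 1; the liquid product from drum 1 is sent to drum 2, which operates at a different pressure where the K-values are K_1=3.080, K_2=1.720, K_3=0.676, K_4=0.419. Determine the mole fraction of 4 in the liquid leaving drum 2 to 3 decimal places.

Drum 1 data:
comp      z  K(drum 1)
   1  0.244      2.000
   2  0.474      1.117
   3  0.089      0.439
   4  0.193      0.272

x_4 (drum 2) = 0.503

Drum 1:
Material balance + equilibrium reduce to Σ zᵢ(Kᵢ−1)/(1+ψ₁(Kᵢ−1)) = 0.
Feasibility: ΣzᵢKᵢ = 1.109, Σzᵢ/Kᵢ = 1.459 — both > 1, two phases present.
Iterate (Newton) starting at ψ₁ = 0.5:
  ψ₁ = 0.500: g = -0.0753, g' = -0.421 → ψ₁ = 0.321
  ψ₁ = 0.321: g = -0.0062, g' = -0.362 → ψ₁ = 0.304
Converged at ψ₁ = 0.304.
Drum-1 compositions:
  1: x = 0.187, y = 0.374
  2: x = 0.458, y = 0.511
  3: x = 0.107, y = 0.047
  4: x = 0.248, y = 0.067
Drum-2 feed = drum-1 liquid: z₂ = (0.1871, 0.4577, 0.1073, 0.2479).
Drum 2:
Iterate (Newton) starting at ψ₂ = 0.38:
  ψ₂ = 0.380: g = 0.2517, g' = -0.551 → ψ₂ = 0.837
  ψ₂ = 0.837: g = 0.0198, g' = -0.538 → ψ₂ = 0.873
Converged at ψ₂ = 0.873.
  1: x = 0.066, y = 0.205
  2: x = 0.281, y = 0.483
  3: x = 0.150, y = 0.101
  4: x = 0.503, y = 0.211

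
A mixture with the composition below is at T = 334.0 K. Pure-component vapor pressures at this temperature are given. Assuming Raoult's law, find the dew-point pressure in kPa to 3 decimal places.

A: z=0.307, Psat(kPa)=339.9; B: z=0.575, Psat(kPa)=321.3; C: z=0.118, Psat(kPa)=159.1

At the dew point ψ → 1, so Σzᵢ/Kᵢ = 1 with Kᵢ = Pᵢˢᵃᵗ/P ⇒ 1/P = Σzᵢ/Pᵢˢᵃᵗ.
1/P = 0.307/339.9 + 0.575/321.3 + 0.118/159.1 = 0.003434 ⇒ P = 291.165 kPa

Pdew = 291.165 kPa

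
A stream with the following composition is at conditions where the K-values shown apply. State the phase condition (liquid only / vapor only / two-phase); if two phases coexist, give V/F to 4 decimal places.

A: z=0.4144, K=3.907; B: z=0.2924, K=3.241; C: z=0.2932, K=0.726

ΣzᵢKᵢ = 2.7796; Σzᵢ/Kᵢ = 0.6001.
Since Σzᵢ/Kᵢ < 1 the mixture is above its dew point — single vapor phase.

vapor only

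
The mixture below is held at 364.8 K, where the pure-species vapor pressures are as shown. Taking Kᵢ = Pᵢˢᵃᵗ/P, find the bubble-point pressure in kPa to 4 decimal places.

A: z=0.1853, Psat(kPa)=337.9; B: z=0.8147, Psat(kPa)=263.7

Pbub = 277.4493 kPa

At the bubble point ψ → 0, so ΣzᵢKᵢ = 1 with Kᵢ = Pᵢˢᵃᵗ/P ⇒ P = ΣzᵢPᵢˢᵃᵗ.
P = 0.1853·337.9 + 0.8147·263.7 = 277.4493 kPa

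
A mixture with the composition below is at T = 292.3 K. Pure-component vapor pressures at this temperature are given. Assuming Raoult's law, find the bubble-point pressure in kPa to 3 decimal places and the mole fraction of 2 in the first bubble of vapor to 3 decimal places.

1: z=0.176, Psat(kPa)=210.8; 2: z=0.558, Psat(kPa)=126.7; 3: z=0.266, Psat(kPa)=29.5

Pbub = 115.646 kPa, y_2 = 0.611

At the bubble point ψ → 0, so ΣzᵢKᵢ = 1 with Kᵢ = Pᵢˢᵃᵗ/P ⇒ P = ΣzᵢPᵢˢᵃᵗ.
P = 0.176·210.8 + 0.558·126.7 + 0.266·29.5 = 115.646 kPa
yᵢ = zᵢPᵢˢᵃᵗ/P ⇒ y_2 = 0.558·126.7/115.646 = 0.611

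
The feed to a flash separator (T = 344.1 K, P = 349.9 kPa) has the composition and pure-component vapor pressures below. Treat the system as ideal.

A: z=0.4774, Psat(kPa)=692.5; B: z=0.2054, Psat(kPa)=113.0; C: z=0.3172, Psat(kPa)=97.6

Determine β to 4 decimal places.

Raoult's law: Kᵢ = Pᵢˢᵃᵗ/P = Pᵢˢᵃᵗ/349.9.
  K_A = 692.5/349.9 = 1.979137, K_B = 113.0/349.9 = 0.322949, K_C = 97.6/349.9 = 0.278937
Rachford–Rice: g(β) = Σ zᵢ(Kᵢ−1)/(1+β(Kᵢ−1)) = 0.
Feasibility: ΣzᵢKᵢ = 1.0997, Σzᵢ/Kᵢ = 2.0144 — both > 1, two phases present.
Iterate (Newton) starting at β = 0.5:
  β = 0.5000: g = -0.25410, g' = -0.8248 → β = 0.1919
  β = 0.1919: g = -0.03179, g' = -0.6709 → β = 0.1445
Converged at β = 0.1445.

β = 0.1445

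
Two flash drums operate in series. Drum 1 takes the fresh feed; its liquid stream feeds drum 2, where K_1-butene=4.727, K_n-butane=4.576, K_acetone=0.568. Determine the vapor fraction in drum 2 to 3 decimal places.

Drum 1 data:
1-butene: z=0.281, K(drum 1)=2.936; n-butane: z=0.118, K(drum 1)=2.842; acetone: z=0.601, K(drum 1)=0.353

Drum 1:
Material balance + equilibrium reduce to Σ zᵢ(Kᵢ−1)/(1+ψ₁(Kᵢ−1)) = 0.
Feasibility: ΣzᵢKᵢ = 1.373, Σzᵢ/Kᵢ = 1.840 — both > 1, two phases present.
Newton iteration, ψ₁⁰ = 0.5:
  ψ₁ = 0.500: g = -0.1852, g' = -0.930 → ψ₁ = 0.301
  ψ₁ = 0.301: g = 0.0008, g' = -0.974 → ψ₁ = 0.302
Converged at ψ₁ = 0.302.
Drum-1 compositions:
  1-butene: x = 0.177, y = 0.521
  n-butane: x = 0.076, y = 0.216
  acetone: x = 0.747, y = 0.264
Drum-2 feed = drum-1 liquid: z₂ = (0.1774, 0.0759, 0.7468).
Drum 2:
Material balance + equilibrium reduce to Σ zᵢ(Kᵢ−1)/(1+ψ₂(Kᵢ−1)) = 0.
g(0) = ΣzᵢKᵢ − 1 = 0.610 and g(1) = 1 − Σzᵢ/Kᵢ = -0.369, so a root lies in (0, 1).
Newton–Raphson from ψ₂ = 0.38:
  ψ₂ = 0.380: g = 0.0027, g' = -0.796 → ψ₂ = 0.383
Converged at ψ₂ = 0.383.
  1-butene: x = 0.073, y = 0.345
  n-butane: x = 0.032, y = 0.146
  acetone: x = 0.895, y = 0.508

V/F (drum 2) = 0.383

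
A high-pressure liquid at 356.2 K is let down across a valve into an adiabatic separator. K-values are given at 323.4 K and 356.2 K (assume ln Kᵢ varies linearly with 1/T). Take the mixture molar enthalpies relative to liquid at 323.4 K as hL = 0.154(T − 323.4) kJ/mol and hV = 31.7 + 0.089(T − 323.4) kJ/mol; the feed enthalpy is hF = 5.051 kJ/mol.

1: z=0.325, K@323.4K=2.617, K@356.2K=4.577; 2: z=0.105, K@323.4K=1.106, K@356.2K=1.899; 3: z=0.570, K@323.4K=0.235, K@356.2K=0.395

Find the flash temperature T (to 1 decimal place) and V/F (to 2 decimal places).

Adiabatic flash: solve Rachford–Rice at each trial T, then check hF = ψ·hV(T) + (1−ψ)·hL(T).
  T = 323.4 K: K = (2.617, 1.106, 0.235), RR gives ψ = 0.091, H_out = 2.899 kJ/mol
  T = 356.2 K: K = (4.577, 1.899, 0.395), RR gives ψ = 0.488, H_out = 19.472 kJ/mol
  T = 339.8 K: K = (3.508, 1.468, 0.309), RR gives ψ = 0.310, H_out = 12.017 kJ/mol
  T = 331.6 K: K = (3.041, 1.279, 0.270), RR gives ψ = 0.211, H_out = 7.826 kJ/mol
  T = 327.5 K: K = (2.824, 1.190, 0.252), RR gives ψ = 0.154, H_out = 5.485 kJ/mol
  T = 325.4 K: K = (2.716, 1.147, 0.243), RR gives ψ = 0.123, H_out = 4.195 kJ/mol
Linear interpolation between T = 325.4 (H_out = 4.195) and T = 327.5 (H_out = 5.485) on hF = 5.051 gives T ≈ 326.8 K, at which ψ = 0.14.

T = 326.8 K, V/F = 0.14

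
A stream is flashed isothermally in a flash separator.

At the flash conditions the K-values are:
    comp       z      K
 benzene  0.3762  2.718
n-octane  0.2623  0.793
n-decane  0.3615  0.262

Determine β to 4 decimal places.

β = 0.3319

Material balance + equilibrium reduce to Σ zᵢ(Kᵢ−1)/(1+β(Kᵢ−1)) = 0.
Check two-phase: ΣzᵢKᵢ = 1.3252 > 1 and Σzᵢ/Kᵢ = 1.8490 > 1, so g(0) = 0.3252 > 0 and g(1) = -0.8490 < 0.
Newton iteration, β⁰ = 0.5:
  β = 0.5000: g = -0.13570, g' = -0.8298 → β = 0.3365
  β = 0.3365: g = -0.00371, g' = -0.8073 → β = 0.3319
Converged at β = 0.3319.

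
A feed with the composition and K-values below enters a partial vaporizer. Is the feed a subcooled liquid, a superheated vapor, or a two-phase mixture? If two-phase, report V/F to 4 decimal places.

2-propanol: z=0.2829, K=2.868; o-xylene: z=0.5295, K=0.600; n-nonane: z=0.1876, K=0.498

ΣzᵢKᵢ = 1.2225; Σzᵢ/Kᵢ = 1.3578.
Both exceed 1, so a two-phase solution exists.
Material balance + equilibrium reduce to Σ zᵢ(Kᵢ−1)/(1+ψ(Kᵢ−1)) = 0.
Newton iteration, ψ⁰ = 0.5:
  ψ = 0.5000: g = -0.11724, g' = -0.4806 → ψ = 0.2560
  ψ = 0.2560: g = 0.01345, g' = -0.6191 → ψ = 0.2778
  ψ = 0.2778: g = 0.00022, g' = -0.5990 → ψ = 0.2781
Converged at ψ = 0.2781.

two-phase, V/F = 0.2781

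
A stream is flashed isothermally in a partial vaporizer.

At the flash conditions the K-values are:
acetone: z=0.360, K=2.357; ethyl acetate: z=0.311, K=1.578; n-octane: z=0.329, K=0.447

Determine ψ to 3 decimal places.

Iterate (Newton) starting at ψ = 0.55:
  ψ = 0.550: g = 0.1547, g' = -0.485 → ψ = 0.869
  ψ = 0.869: g = -0.0064, g' = -0.558 → ψ = 0.857
Converged at ψ = 0.857.

ψ = 0.857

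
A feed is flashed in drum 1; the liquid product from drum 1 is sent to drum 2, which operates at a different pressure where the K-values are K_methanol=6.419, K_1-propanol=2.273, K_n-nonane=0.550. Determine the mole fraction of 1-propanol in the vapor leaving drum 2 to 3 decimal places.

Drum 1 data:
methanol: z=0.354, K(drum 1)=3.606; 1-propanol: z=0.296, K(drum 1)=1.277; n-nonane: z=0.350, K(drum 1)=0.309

y_1-propanol (drum 2) = 0.335

Drum 1:
Iterate (Newton) starting at ψ₁ = 0.54:
  ψ₁ = 0.540: g = 0.0687, g' = -0.857 → ψ₁ = 0.620
  ψ₁ = 0.620: g = -0.0006, g' = -0.880 → ψ₁ = 0.619
Converged at ψ₁ = 0.619.
Drum-1 compositions:
  methanol: x = 0.135, y = 0.488
  1-propanol: x = 0.253, y = 0.323
  n-nonane: x = 0.612, y = 0.189
Drum-2 feed = drum-1 liquid: z₂ = (0.1354, 0.2526, 0.6119).
Drum 2:
Rachford–Rice: g(ψ₂) = Σ zᵢ(Kᵢ−1)/(1+ψ₂(Kᵢ−1)) = 0.
g(0) = ΣzᵢKᵢ − 1 = 0.780 and g(1) = 1 − Σzᵢ/Kᵢ = -0.245, so a root lies in (0, 1).
Newton iteration, ψ₂⁰ = 0.5:
  ψ₂ = 0.500: g = 0.0390, g' = -0.648 → ψ₂ = 0.560
  ψ₂ = 0.560: g = 0.0014, g' = -0.605 → ψ₂ = 0.562
Converged at ψ₂ = 0.562.
  methanol: x = 0.033, y = 0.215
  1-propanol: x = 0.147, y = 0.335
  n-nonane: x = 0.819, y = 0.451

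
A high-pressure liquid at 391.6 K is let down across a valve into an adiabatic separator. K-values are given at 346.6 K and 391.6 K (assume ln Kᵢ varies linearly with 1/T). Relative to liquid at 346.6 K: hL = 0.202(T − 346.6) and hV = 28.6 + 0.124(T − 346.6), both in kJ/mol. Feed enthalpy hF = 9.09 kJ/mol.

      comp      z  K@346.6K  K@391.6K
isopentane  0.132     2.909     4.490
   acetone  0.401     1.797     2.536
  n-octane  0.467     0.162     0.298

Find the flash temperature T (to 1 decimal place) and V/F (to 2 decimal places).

Adiabatic flash: solve Rachford–Rice at each trial T, then check hF = ψ·hV(T) + (1−ψ)·hL(T).
  T = 346.6 K: K = (2.909, 1.797, 0.162), RR gives ψ = 0.187, H_out = 5.341 kJ/mol
  T = 391.6 K: K = (4.490, 2.536, 0.298), RR gives ψ = 0.510, H_out = 21.896 kJ/mol
  T = 369.1 K: K = (3.662, 2.157, 0.224), RR gives ψ = 0.364, H_out = 14.311 kJ/mol
  T = 357.9 K: K = (3.277, 1.975, 0.192), RR gives ψ = 0.283, H_out = 10.120 kJ/mol
  T = 352.2 K: K = (3.089, 1.885, 0.176), RR gives ψ = 0.237, H_out = 7.797 kJ/mol
  T = 355.0 K: K = (3.181, 1.929, 0.184), RR gives ψ = 0.260, H_out = 8.958 kJ/mol
  T = 356.4 K: K = (3.227, 1.951, 0.187), RR gives ψ = 0.271, H_out = 9.524 kJ/mol
Linear interpolation between T = 355.0 (H_out = 8.958) and T = 356.4 (H_out = 9.524) on hF = 9.09 gives T ≈ 355.3 K, at which ψ = 0.26.

T = 355.3 K, V/F = 0.26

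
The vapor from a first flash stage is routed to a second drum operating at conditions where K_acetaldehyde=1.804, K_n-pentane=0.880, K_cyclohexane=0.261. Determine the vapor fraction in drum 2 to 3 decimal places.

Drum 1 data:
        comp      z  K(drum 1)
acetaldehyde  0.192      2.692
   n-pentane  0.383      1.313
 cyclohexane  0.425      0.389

Drum 1:
Rachford–Rice: g(ψ₁) = Σ zᵢ(Kᵢ−1)/(1+ψ₁(Kᵢ−1)) = 0.
Feasibility: ΣzᵢKᵢ = 1.185, Σzᵢ/Kᵢ = 1.456 — both > 1, two phases present.
Newton–Raphson from ψ₁ = 0.32:
  ψ₁ = 0.320: g = -0.0031, g' = -0.507 → ψ₁ = 0.314
Converged at ψ₁ = 0.314.
Drum-1 compositions:
  acetaldehyde: x = 0.125, y = 0.338
  n-pentane: x = 0.349, y = 0.458
  cyclohexane: x = 0.526, y = 0.205
Drum-2 feed = drum-1 vapor: z₂ = (0.3375, 0.4579, 0.2046).
Drum 2:
Let ψ₂ = V/F and solve Σ zᵢ(Kᵢ−1)/(1+ψ₂(Kᵢ−1)) = 0.
Check two-phase: ΣzᵢKᵢ = 1.065 > 1 and Σzᵢ/Kᵢ = 1.491 > 1, so g(0) = 0.065 > 0 and g(1) = -0.491 < 0.
Iterate (Newton) starting at ψ₂ = 0.5:
  ψ₂ = 0.500: g = -0.1046, g' = -0.400 → ψ₂ = 0.238
  ψ₂ = 0.238: g = -0.0122, g' = -0.325 → ψ₂ = 0.200
Converged at ψ₂ = 0.200.
  acetaldehyde: x = 0.291, y = 0.524
  n-pentane: x = 0.469, y = 0.413
  cyclohexane: x = 0.240, y = 0.063

V/F (drum 2) = 0.200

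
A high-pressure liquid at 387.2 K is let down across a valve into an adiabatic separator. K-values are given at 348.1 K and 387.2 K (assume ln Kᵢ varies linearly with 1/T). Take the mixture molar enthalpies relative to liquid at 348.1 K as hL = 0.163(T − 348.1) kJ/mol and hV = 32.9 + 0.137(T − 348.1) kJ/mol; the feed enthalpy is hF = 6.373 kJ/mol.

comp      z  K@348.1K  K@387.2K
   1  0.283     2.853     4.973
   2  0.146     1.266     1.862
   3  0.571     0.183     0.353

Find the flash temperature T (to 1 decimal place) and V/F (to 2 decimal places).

Adiabatic flash: solve Rachford–Rice at each trial T, then check hF = ψ·hV(T) + (1−ψ)·hL(T).
  T = 348.1 K: K = (2.853, 1.266, 0.183), RR gives ψ = 0.076, H_out = 2.510 kJ/mol
  T = 387.2 K: K = (4.973, 1.862, 0.353), RR gives ψ = 0.426, H_out = 19.945 kJ/mol
  T = 367.6 K: K = (3.820, 1.550, 0.258), RR gives ψ = 0.265, H_out = 11.759 kJ/mol
  T = 357.9 K: K = (3.317, 1.406, 0.219), RR gives ψ = 0.179, H_out = 7.441 kJ/mol
  T = 353.0 K: K = (3.079, 1.335, 0.200), RR gives ψ = 0.130, H_out = 5.073 kJ/mol
  T = 355.4 K: K = (3.194, 1.369, 0.209), RR gives ψ = 0.155, H_out = 6.253 kJ/mol
  T = 356.6 K: K = (3.253, 1.387, 0.214), RR gives ψ = 0.167, H_out = 6.828 kJ/mol
  T = 356.0 K: K = (3.224, 1.378, 0.211), RR gives ψ = 0.161, H_out = 6.542 kJ/mol
Linear interpolation between T = 355.4 (H_out = 6.253) and T = 356.0 (H_out = 6.542) on hF = 6.373 gives T ≈ 355.6 K, at which ψ = 0.16.

T = 355.6 K, V/F = 0.16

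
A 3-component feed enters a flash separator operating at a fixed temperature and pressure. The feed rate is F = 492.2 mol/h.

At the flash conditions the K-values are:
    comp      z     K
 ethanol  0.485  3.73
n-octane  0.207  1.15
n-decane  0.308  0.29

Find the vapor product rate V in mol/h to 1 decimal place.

Material balance + equilibrium reduce to Σ zᵢ(Kᵢ−1)/(1+V/F(Kᵢ−1)) = 0.
Feasibility: ΣzᵢKᵢ = 2.136, Σzᵢ/Kᵢ = 1.372 — both > 1, two phases present.
Newton–Raphson from V/F = 0.5:
  V/F = 0.500: g = 0.2497, g' = -1.023 → V/F = 0.744
  V/F = 0.744: g = 0.0012, g' = -1.095 → V/F = 0.745
Converged at V/F = 0.745.
Then V = V/F·F = 0.7451·492.2 = 366.7 mol/h and L = F − V = 125.5 mol/h.

V = 366.7 mol/h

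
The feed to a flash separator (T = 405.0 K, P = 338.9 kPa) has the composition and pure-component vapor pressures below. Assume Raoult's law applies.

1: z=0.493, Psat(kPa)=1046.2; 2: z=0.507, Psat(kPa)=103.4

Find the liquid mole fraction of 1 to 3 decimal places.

Raoult's law: Kᵢ = Pᵢˢᵃᵗ/P = Pᵢˢᵃᵗ/338.9.
  K_1 = 1046.2/338.9 = 3.08705, K_2 = 103.4/338.9 = 0.30510
Let β = V/F and solve Σ zᵢ(Kᵢ−1)/(1+β(Kᵢ−1)) = 0.
Check two-phase: ΣzᵢKᵢ = 1.677 > 1 and Σzᵢ/Kᵢ = 1.821 > 1, so g(0) = 0.677 > 0 and g(1) = -0.821 < 0.
Iterate (Newton) starting at β = 0.5:
  β = 0.500: g = -0.0364, g' = -1.089 → β = 0.467
Converged at β = 0.467.
Compositions from xᵢ = zᵢ/(1+β(Kᵢ−1)), yᵢ = Kᵢxᵢ:
  1: x = 0.250, y = 0.771
  2: x = 0.750, y = 0.229

x_1 = 0.250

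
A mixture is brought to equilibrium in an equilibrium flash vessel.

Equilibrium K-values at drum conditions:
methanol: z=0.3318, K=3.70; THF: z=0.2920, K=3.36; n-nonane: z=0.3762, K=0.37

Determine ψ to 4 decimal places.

ψ = 0.8416

Material balance + equilibrium reduce to Σ zᵢ(Kᵢ−1)/(1+ψ(Kᵢ−1)) = 0.
g(0) = ΣzᵢKᵢ − 1 = 1.3480 and g(1) = 1 − Σzᵢ/Kᵢ = -0.1933, so a root lies in (0, 1).
Iterate (Newton) starting at ψ = 0.5:
  ψ = 0.5000: g = 0.35133, g' = -1.0984 → ψ = 0.8199
  ψ = 0.8199: g = 0.02338, g' = -1.0618 → ψ = 0.8419
  ψ = 0.8419: g = -0.00025, g' = -1.0851 → ψ = 0.8416
Converged at ψ = 0.8416.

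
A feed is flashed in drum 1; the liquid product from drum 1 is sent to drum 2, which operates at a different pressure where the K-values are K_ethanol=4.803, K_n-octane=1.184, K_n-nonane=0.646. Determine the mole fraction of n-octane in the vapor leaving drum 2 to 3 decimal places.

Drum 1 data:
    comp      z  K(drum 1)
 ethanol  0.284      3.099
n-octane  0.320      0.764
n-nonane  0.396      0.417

Drum 1:
Rachford–Rice: g(ψ₁) = Σ zᵢ(Kᵢ−1)/(1+ψ₁(Kᵢ−1)) = 0.
Feasibility: ΣzᵢKᵢ = 1.290, Σzᵢ/Kᵢ = 1.460 — both > 1, two phases present.
Iterate (Newton) starting at ψ₁ = 0.4:
  ψ₁ = 0.400: g = -0.0604, g' = -0.620 → ψ₁ = 0.303
  ψ₁ = 0.303: g = 0.0029, g' = -0.687 → ψ₁ = 0.307
Converged at ψ₁ = 0.307.
Drum-1 compositions:
  ethanol: x = 0.173, y = 0.535
  n-octane: x = 0.345, y = 0.264
  n-nonane: x = 0.482, y = 0.201
Drum-2 feed = drum-1 liquid: z₂ = (0.1727, 0.3450, 0.4823).
Drum 2:
Material balance + equilibrium reduce to Σ zᵢ(Kᵢ−1)/(1+ψ₂(Kᵢ−1)) = 0.
Feasibility: ΣzᵢKᵢ = 1.550, Σzᵢ/Kᵢ = 1.074 — both > 1, two phases present.
Newton iteration, ψ₂⁰ = 0.38:
  ψ₂ = 0.380: g = 0.1307, g' = -0.509 → ψ₂ = 0.637
  ψ₂ = 0.637: g = 0.0283, g' = -0.323 → ψ₂ = 0.725
  ψ₂ = 0.725: g = 0.0013, g' = -0.296 → ψ₂ = 0.729
Converged at ψ₂ = 0.729.
  ethanol: x = 0.046, y = 0.220
  n-octane: x = 0.304, y = 0.360
  n-nonane: x = 0.650, y = 0.420

y_n-octane (drum 2) = 0.360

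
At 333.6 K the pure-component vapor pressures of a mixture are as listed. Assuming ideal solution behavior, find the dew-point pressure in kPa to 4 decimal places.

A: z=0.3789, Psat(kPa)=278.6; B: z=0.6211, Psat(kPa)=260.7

At the dew point ψ → 1, so Σzᵢ/Kᵢ = 1 with Kᵢ = Pᵢˢᵃᵗ/P ⇒ 1/P = Σzᵢ/Pᵢˢᵃᵗ.
1/P = 0.3789/278.6 + 0.6211/260.7 = 0.0037424 ⇒ P = 267.2049 kPa

Pdew = 267.2049 kPa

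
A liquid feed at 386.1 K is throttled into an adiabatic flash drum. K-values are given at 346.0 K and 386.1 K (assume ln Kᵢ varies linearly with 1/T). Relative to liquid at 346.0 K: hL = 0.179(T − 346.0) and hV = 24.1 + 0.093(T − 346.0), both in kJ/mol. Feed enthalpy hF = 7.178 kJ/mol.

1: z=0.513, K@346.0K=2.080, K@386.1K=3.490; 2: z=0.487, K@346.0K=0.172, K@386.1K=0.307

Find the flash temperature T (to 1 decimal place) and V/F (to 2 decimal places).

Adiabatic flash: solve Rachford–Rice at each trial T, then check hF = ψ·hV(T) + (1−ψ)·hL(T).
  T = 346.0 K: K = (2.080, 0.172), RR gives ψ = 0.169, H_out = 4.064 kJ/mol
  T = 386.1 K: K = (3.490, 0.307), RR gives ψ = 0.545, H_out = 18.426 kJ/mol
  T = 366.1 K: K = (2.735, 0.234), RR gives ψ = 0.389, H_out = 12.292 kJ/mol
  T = 356.1 K: K = (2.396, 0.201), RR gives ψ = 0.294, H_out = 8.627 kJ/mol
  T = 351.1 K: K = (2.236, 0.187), RR gives ψ = 0.237, H_out = 6.512 kJ/mol
  T = 353.6 K: K = (2.315, 0.194), RR gives ψ = 0.266, H_out = 7.600 kJ/mol
  T = 352.4 K: K = (2.277, 0.190), RR gives ψ = 0.252, H_out = 7.086 kJ/mol
Linear interpolation between T = 352.4 (H_out = 7.086) and T = 353.6 (H_out = 7.600) on hF = 7.178 gives T ≈ 352.6 K, at which ψ = 0.25.

T = 352.6 K, V/F = 0.25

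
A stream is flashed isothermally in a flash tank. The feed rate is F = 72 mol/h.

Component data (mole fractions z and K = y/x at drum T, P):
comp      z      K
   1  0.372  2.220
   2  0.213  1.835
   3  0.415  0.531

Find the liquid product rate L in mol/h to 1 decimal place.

L = 10.3 mol/h

Material balance + equilibrium reduce to Σ zᵢ(Kᵢ−1)/(1+ψ(Kᵢ−1)) = 0.
Feasibility: ΣzᵢKᵢ = 1.437, Σzᵢ/Kᵢ = 1.065 — both > 1, two phases present.
Newton–Raphson from ψ = 0.5:
  ψ = 0.500: g = 0.1531, g' = -0.443 → ψ = 0.845
  ψ = 0.845: g = 0.0052, g' = -0.436 → ψ = 0.857
Converged at ψ = 0.857.
Then V = ψ·F = 0.8572·72 = 61.7 mol/h and L = F − V = 10.3 mol/h.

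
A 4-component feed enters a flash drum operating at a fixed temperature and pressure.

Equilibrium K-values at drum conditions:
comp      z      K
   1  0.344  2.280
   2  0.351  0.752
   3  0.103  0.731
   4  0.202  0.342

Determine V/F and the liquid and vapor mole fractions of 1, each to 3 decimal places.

Rachford–Rice: g(V/F) = Σ zᵢ(Kᵢ−1)/(1+V/F(Kᵢ−1)) = 0.
g(0) = ΣzᵢKᵢ − 1 = 0.193 and g(1) = 1 − Σzᵢ/Kᵢ = -0.349, so a root lies in (0, 1).
Iterate (Newton) starting at V/F = 0.48:
  V/F = 0.480: g = -0.0522, g' = -0.441 → V/F = 0.362
Converged at V/F = 0.362.
Compositions from xᵢ = zᵢ/(1+V/F(Kᵢ−1)), yᵢ = Kᵢxᵢ:
  1: x = 0.235, y = 0.536
  2: x = 0.386, y = 0.290
  3: x = 0.114, y = 0.083
  4: x = 0.265, y = 0.091

V/F = 0.362, x_1 = 0.235, y_1 = 0.536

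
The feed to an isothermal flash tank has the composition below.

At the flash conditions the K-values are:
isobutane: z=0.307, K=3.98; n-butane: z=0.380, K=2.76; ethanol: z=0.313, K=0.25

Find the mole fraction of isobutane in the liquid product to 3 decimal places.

x_isobutane = 0.093

Rachford–Rice: g(V/F) = Σ zᵢ(Kᵢ−1)/(1+V/F(Kᵢ−1)) = 0.
g(0) = ΣzᵢKᵢ − 1 = 1.349 and g(1) = 1 − Σzᵢ/Kᵢ = -0.467, so a root lies in (0, 1).
Iterate (Newton) starting at V/F = 0.56:
  V/F = 0.560: g = 0.2749, g' = -1.205 → V/F = 0.788
  V/F = 0.788: g = -0.0208, g' = -1.503 → V/F = 0.774
Converged at V/F = 0.774.
Compositions from xᵢ = zᵢ/(1+V/F(Kᵢ−1)), yᵢ = Kᵢxᵢ:
  isobutane: x = 0.093, y = 0.369
  n-butane: x = 0.161, y = 0.444
  ethanol: x = 0.746, y = 0.187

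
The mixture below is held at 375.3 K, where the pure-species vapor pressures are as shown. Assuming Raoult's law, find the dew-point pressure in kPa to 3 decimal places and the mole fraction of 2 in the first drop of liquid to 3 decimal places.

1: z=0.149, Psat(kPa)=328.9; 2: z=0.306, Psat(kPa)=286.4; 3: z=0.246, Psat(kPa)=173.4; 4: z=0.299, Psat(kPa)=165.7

Pdew = 210.765 kPa, x_2 = 0.225

At the dew point ψ → 1, so Σzᵢ/Kᵢ = 1 with Kᵢ = Pᵢˢᵃᵗ/P ⇒ 1/P = Σzᵢ/Pᵢˢᵃᵗ.
1/P = 0.149/328.9 + 0.306/286.4 + 0.246/173.4 + 0.299/165.7 = 0.004745 ⇒ P = 210.765 kPa
xᵢ = zᵢP/Pᵢˢᵃᵗ ⇒ x_2 = 0.306·210.765/286.4 = 0.225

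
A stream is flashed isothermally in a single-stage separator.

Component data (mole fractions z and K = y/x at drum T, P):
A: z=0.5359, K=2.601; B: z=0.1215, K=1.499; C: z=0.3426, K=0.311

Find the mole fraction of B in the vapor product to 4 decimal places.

y_B = 0.1353

Material balance + equilibrium reduce to Σ zᵢ(Kᵢ−1)/(1+ψ(Kᵢ−1)) = 0.
Check two-phase: ΣzᵢKᵢ = 1.6826 > 1 and Σzᵢ/Kᵢ = 1.3887 > 1, so g(0) = 0.6826 > 0 and g(1) = -0.3887 < 0.
Iterate (Newton) starting at ψ = 0.62:
  ψ = 0.6200: g = 0.06479, g' = -0.8593 → ψ = 0.6954
  ψ = 0.6954: g = -0.00220, g' = -0.9237 → ψ = 0.6930
Converged at ψ = 0.6930.
Compositions from xᵢ = zᵢ/(1+ψ(Kᵢ−1)), yᵢ = Kᵢxᵢ:
  A: x = 0.2540, y = 0.6608
  B: x = 0.0903, y = 0.1353
  C: x = 0.6557, y = 0.2039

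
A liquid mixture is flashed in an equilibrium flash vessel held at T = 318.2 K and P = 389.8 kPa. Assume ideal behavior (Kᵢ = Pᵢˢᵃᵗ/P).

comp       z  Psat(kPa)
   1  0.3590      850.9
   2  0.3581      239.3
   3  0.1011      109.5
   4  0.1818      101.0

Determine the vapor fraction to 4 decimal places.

ψ = 0.1192

Raoult's law: Kᵢ = Pᵢˢᵃᵗ/P = Pᵢˢᵃᵗ/389.8.
  K_1 = 850.9/389.8 = 2.182914, K_2 = 239.3/389.8 = 0.613905, K_3 = 109.5/389.8 = 0.280913, K_4 = 101.0/389.8 = 0.259107
Let ψ = V/F and solve Σ zᵢ(Kᵢ−1)/(1+ψ(Kᵢ−1)) = 0.
Feasibility: ΣzᵢKᵢ = 1.0790, Σzᵢ/Kᵢ = 1.8093 — both > 1, two phases present.
Newton–Raphson from ψ = 0.5:
  ψ = 0.5000: g = -0.23196, g' = -0.6596 → ψ = 0.1483
  ψ = 0.1483: g = -0.01808, g' = -0.6151 → ψ = 0.1189
  ψ = 0.1189: g = 0.00017, g' = -0.6272 → ψ = 0.1192
Converged at ψ = 0.1192.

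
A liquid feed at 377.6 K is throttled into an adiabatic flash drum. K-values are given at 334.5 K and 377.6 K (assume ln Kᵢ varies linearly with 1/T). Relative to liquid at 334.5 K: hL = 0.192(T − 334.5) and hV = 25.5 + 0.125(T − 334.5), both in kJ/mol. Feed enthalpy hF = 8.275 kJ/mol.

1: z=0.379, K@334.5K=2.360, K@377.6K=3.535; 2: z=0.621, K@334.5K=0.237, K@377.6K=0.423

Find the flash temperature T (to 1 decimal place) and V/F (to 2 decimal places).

T = 351.9 K, V/F = 0.20

Adiabatic flash: solve Rachford–Rice at each trial T, then check hF = ψ·hV(T) + (1−ψ)·hL(T).
  T = 334.5 K: K = (2.360, 0.237), RR gives ψ = 0.040, H_out = 1.023 kJ/mol
  T = 377.6 K: K = (3.535, 0.423), RR gives ψ = 0.412, H_out = 17.589 kJ/mol
  T = 356.1 K: K = (2.925, 0.322), RR gives ψ = 0.237, H_out = 9.843 kJ/mol
  T = 345.3 K: K = (2.636, 0.278), RR gives ψ = 0.145, H_out = 5.672 kJ/mol
  T = 350.7 K: K = (2.779, 0.300), RR gives ψ = 0.192, H_out = 7.801 kJ/mol
  T = 353.4 K: K = (2.852, 0.311), RR gives ψ = 0.215, H_out = 8.831 kJ/mol
  T = 352.0 K: K = (2.814, 0.305), RR gives ψ = 0.203, H_out = 8.299 kJ/mol
Linear interpolation between T = 350.7 (H_out = 7.801) and T = 352.0 (H_out = 8.299) on hF = 8.275 gives T ≈ 351.9 K, at which ψ = 0.20.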